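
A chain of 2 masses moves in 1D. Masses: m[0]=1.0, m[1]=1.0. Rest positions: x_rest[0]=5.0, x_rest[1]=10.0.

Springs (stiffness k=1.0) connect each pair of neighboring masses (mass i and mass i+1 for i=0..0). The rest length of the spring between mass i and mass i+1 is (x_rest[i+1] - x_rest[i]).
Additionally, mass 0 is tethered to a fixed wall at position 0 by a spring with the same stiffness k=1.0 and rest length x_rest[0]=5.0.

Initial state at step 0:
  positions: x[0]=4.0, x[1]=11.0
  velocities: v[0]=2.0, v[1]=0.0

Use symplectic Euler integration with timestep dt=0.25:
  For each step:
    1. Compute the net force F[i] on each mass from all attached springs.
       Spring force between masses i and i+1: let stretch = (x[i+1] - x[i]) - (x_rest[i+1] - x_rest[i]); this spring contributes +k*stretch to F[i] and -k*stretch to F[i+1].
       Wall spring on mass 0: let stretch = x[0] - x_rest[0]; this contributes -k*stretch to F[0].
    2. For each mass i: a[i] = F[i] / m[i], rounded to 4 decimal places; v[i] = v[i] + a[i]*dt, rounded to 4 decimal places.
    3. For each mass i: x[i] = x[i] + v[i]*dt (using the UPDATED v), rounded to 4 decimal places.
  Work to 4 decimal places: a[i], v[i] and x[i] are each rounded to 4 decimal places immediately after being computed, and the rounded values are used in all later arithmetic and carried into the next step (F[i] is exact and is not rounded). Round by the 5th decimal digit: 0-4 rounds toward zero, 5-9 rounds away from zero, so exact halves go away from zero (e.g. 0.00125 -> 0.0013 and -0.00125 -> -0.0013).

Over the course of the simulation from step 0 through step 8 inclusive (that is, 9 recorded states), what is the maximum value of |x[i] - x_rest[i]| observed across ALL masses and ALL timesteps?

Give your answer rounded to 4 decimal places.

Answer: 2.4493

Derivation:
Step 0: x=[4.0000 11.0000] v=[2.0000 0.0000]
Step 1: x=[4.6875 10.8750] v=[2.7500 -0.5000]
Step 2: x=[5.4688 10.6758] v=[3.1250 -0.7969]
Step 3: x=[6.2337 10.4636] v=[3.0596 -0.8487]
Step 4: x=[6.8734 10.2996] v=[2.5587 -0.6562]
Step 5: x=[7.2976 10.2339] v=[1.6969 -0.2628]
Step 6: x=[7.4493 10.2972] v=[0.6066 0.2531]
Step 7: x=[7.3134 10.4950] v=[-0.5438 0.7911]
Step 8: x=[6.9192 10.8064] v=[-1.5768 1.2457]
Max displacement = 2.4493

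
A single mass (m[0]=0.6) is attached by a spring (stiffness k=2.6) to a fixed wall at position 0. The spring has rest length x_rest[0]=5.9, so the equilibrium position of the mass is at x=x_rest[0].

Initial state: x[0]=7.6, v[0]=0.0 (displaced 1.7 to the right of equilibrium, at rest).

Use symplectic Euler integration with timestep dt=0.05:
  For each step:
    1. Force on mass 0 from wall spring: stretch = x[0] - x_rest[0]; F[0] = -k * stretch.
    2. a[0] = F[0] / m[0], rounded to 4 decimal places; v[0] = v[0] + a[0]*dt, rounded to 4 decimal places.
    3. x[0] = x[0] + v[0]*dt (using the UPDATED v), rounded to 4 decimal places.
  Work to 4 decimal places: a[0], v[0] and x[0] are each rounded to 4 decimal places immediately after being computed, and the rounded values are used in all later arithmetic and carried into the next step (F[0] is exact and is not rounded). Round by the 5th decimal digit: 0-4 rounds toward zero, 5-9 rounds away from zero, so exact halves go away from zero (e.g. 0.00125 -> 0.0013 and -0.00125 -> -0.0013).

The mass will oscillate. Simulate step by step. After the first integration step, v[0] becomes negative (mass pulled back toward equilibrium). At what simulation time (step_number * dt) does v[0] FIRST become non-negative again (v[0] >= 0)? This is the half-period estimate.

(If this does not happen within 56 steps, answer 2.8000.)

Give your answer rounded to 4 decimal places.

Answer: 1.5500

Derivation:
Step 0: x=[7.6000] v=[0.0000]
Step 1: x=[7.5816] v=[-0.3683]
Step 2: x=[7.5450] v=[-0.7326]
Step 3: x=[7.4906] v=[-1.0890]
Step 4: x=[7.4189] v=[-1.4336]
Step 5: x=[7.3308] v=[-1.7627]
Step 6: x=[7.2272] v=[-2.0727]
Step 7: x=[7.1092] v=[-2.3603]
Step 8: x=[6.9781] v=[-2.6223]
Step 9: x=[6.8353] v=[-2.8559]
Step 10: x=[6.6824] v=[-3.0586]
Step 11: x=[6.5210] v=[-3.2281]
Step 12: x=[6.3529] v=[-3.3627]
Step 13: x=[6.1799] v=[-3.4608]
Step 14: x=[6.0038] v=[-3.5214]
Step 15: x=[5.8266] v=[-3.5439]
Step 16: x=[5.6502] v=[-3.5280]
Step 17: x=[5.4765] v=[-3.4739]
Step 18: x=[5.3074] v=[-3.3821]
Step 19: x=[5.1447] v=[-3.2537]
Step 20: x=[4.9902] v=[-3.0901]
Step 21: x=[4.8456] v=[-2.8930]
Step 22: x=[4.7124] v=[-2.6645]
Step 23: x=[4.5920] v=[-2.4072]
Step 24: x=[4.4858] v=[-2.1238]
Step 25: x=[4.3949] v=[-1.8174]
Step 26: x=[4.3203] v=[-1.4913]
Step 27: x=[4.2629] v=[-1.1490]
Step 28: x=[4.2232] v=[-0.7943]
Step 29: x=[4.2017] v=[-0.4310]
Step 30: x=[4.1986] v=[-0.0630]
Step 31: x=[4.2139] v=[0.3056]
First v>=0 after going negative at step 31, time=1.5500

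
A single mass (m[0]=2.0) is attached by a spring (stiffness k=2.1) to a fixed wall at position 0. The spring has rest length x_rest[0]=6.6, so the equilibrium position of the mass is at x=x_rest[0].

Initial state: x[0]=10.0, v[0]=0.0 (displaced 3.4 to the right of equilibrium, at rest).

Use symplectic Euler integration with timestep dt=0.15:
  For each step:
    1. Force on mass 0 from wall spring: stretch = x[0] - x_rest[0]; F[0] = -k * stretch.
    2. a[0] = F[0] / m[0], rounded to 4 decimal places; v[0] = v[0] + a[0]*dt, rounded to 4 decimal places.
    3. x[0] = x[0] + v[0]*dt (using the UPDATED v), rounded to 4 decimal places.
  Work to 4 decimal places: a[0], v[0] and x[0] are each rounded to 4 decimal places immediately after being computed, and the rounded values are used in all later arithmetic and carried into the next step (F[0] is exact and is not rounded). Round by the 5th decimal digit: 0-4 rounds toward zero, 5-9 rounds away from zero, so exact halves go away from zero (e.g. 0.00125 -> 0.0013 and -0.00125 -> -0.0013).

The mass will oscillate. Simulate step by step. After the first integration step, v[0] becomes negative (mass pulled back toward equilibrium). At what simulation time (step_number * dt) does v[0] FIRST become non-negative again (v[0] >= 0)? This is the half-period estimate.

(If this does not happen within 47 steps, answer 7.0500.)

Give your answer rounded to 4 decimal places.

Answer: 3.1500

Derivation:
Step 0: x=[10.0000] v=[0.0000]
Step 1: x=[9.9197] v=[-0.5355]
Step 2: x=[9.7609] v=[-1.0584]
Step 3: x=[9.5275] v=[-1.5562]
Step 4: x=[9.2249] v=[-2.0173]
Step 5: x=[8.8603] v=[-2.4307]
Step 6: x=[8.4423] v=[-2.7867]
Step 7: x=[7.9808] v=[-3.0769]
Step 8: x=[7.4866] v=[-3.2944]
Step 9: x=[6.9715] v=[-3.4340]
Step 10: x=[6.4476] v=[-3.4925]
Step 11: x=[5.9273] v=[-3.4685]
Step 12: x=[5.4229] v=[-3.3626]
Step 13: x=[4.9463] v=[-3.1772]
Step 14: x=[4.5088] v=[-2.9167]
Step 15: x=[4.1207] v=[-2.5873]
Step 16: x=[3.7912] v=[-2.1968]
Step 17: x=[3.5280] v=[-1.7544]
Step 18: x=[3.3374] v=[-1.2706]
Step 19: x=[3.2239] v=[-0.7567]
Step 20: x=[3.1902] v=[-0.2250]
Step 21: x=[3.2370] v=[0.3120]
First v>=0 after going negative at step 21, time=3.1500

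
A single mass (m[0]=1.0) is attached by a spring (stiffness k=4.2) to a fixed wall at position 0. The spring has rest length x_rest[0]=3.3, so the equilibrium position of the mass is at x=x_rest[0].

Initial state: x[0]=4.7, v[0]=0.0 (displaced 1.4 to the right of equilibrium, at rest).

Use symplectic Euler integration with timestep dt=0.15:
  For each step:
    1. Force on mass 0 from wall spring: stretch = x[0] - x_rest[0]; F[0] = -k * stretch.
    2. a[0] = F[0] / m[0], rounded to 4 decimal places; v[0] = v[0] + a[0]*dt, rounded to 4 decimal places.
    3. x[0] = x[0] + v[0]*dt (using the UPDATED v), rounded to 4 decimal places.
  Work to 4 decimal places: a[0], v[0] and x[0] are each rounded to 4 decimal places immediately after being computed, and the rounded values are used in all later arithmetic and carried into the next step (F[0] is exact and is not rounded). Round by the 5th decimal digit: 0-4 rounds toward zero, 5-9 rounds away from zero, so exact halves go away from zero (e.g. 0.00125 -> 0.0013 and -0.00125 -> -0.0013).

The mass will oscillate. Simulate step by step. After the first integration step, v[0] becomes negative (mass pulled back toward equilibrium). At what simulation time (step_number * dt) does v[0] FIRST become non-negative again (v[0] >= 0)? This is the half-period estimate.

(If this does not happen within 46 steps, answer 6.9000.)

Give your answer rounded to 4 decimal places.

Answer: 1.6500

Derivation:
Step 0: x=[4.7000] v=[0.0000]
Step 1: x=[4.5677] v=[-0.8820]
Step 2: x=[4.3156] v=[-1.6806]
Step 3: x=[3.9675] v=[-2.3204]
Step 4: x=[3.5564] v=[-2.7409]
Step 5: x=[3.1210] v=[-2.9024]
Step 6: x=[2.7026] v=[-2.7896]
Step 7: x=[2.3406] v=[-2.4132]
Step 8: x=[2.0693] v=[-1.8088]
Step 9: x=[1.9143] v=[-1.0335]
Step 10: x=[1.8902] v=[-0.1605]
Step 11: x=[1.9994] v=[0.7277]
First v>=0 after going negative at step 11, time=1.6500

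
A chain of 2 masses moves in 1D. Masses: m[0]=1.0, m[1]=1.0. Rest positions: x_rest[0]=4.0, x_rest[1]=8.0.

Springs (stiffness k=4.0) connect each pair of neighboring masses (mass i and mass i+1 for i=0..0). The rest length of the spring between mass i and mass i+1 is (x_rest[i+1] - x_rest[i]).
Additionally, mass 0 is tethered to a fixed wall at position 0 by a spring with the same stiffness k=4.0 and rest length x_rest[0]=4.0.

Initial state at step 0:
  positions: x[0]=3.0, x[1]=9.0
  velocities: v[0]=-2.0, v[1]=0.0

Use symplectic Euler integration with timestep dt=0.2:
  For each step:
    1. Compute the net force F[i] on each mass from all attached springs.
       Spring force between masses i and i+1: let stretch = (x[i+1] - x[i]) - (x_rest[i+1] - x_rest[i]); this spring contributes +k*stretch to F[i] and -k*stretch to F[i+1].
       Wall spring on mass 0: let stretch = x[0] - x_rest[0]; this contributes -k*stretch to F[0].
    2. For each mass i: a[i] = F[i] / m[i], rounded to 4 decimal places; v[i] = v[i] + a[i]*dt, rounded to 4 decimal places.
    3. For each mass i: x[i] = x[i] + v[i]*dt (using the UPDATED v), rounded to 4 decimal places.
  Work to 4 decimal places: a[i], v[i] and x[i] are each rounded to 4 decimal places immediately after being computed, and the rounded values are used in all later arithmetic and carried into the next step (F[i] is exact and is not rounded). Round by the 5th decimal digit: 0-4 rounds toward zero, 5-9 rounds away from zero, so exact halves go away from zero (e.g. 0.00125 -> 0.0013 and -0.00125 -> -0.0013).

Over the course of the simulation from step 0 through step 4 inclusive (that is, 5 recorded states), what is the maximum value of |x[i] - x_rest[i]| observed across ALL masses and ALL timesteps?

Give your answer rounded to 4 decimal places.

Answer: 1.0992

Derivation:
Step 0: x=[3.0000 9.0000] v=[-2.0000 0.0000]
Step 1: x=[3.0800 8.6800] v=[0.4000 -1.6000]
Step 2: x=[3.5632 8.1040] v=[2.4160 -2.8800]
Step 3: x=[4.2028 7.4415] v=[3.1981 -3.3126]
Step 4: x=[4.6882 6.9008] v=[2.4268 -2.7036]
Max displacement = 1.0992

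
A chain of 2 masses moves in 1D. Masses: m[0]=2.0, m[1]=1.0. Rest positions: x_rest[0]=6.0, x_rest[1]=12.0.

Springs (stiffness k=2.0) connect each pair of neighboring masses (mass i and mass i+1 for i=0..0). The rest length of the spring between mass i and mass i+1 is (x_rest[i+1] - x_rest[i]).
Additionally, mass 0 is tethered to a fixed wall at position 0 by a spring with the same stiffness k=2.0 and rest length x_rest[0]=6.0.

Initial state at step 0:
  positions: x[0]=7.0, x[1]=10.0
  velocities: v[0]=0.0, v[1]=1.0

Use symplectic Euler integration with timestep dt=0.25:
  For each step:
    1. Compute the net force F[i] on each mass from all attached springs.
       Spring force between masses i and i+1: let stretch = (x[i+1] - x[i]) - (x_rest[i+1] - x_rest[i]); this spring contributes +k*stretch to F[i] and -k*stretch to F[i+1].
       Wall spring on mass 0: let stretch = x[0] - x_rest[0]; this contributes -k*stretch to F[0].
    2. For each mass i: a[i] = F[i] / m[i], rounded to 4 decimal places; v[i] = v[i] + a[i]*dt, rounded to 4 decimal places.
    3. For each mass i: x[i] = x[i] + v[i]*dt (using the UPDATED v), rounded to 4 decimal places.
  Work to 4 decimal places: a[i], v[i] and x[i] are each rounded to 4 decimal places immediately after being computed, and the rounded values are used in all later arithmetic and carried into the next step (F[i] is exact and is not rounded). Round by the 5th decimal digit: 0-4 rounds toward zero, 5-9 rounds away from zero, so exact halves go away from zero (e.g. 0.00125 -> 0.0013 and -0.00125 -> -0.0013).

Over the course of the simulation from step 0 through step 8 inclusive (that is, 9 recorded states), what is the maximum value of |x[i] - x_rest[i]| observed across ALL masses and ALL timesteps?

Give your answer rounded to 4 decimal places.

Step 0: x=[7.0000 10.0000] v=[0.0000 1.0000]
Step 1: x=[6.7500 10.6250] v=[-1.0000 2.5000]
Step 2: x=[6.3203 11.5156] v=[-1.7188 3.5625]
Step 3: x=[5.8203 12.5068] v=[-2.0001 3.9649]
Step 4: x=[5.3744 13.4122] v=[-1.7836 3.6217]
Step 5: x=[5.0950 14.0629] v=[-1.1178 2.6028]
Step 6: x=[5.0576 14.3426] v=[-0.1496 1.1189]
Step 7: x=[5.2844 14.2117] v=[0.9073 -0.5236]
Step 8: x=[5.7389 13.7149] v=[1.8180 -1.9873]
Max displacement = 2.3426

Answer: 2.3426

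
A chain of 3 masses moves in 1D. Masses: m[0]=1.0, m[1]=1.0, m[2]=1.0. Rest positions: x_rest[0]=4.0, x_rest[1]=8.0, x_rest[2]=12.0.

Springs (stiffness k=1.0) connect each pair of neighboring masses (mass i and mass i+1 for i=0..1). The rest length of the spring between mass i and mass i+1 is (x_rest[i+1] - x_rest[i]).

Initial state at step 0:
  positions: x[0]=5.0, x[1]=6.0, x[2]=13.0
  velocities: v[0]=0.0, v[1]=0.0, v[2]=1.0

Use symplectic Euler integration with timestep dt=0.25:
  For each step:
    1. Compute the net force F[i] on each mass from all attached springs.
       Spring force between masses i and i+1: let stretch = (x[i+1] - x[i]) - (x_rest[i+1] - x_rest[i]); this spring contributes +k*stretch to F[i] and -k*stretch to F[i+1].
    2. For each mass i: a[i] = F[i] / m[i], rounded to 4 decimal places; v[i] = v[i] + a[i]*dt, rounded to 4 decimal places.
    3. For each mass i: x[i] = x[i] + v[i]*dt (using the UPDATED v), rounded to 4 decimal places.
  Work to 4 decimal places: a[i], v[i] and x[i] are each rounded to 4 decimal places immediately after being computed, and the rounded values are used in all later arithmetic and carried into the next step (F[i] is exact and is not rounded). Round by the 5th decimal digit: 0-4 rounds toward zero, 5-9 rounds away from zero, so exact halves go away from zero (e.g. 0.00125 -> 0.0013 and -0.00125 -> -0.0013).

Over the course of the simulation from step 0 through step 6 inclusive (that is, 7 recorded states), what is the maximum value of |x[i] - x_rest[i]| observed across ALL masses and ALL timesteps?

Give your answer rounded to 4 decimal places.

Answer: 2.3560

Derivation:
Step 0: x=[5.0000 6.0000 13.0000] v=[0.0000 0.0000 1.0000]
Step 1: x=[4.8125 6.3750 13.0625] v=[-0.7500 1.5000 0.2500]
Step 2: x=[4.4727 7.0703 12.9570] v=[-1.3594 2.7813 -0.4219]
Step 3: x=[4.0452 7.9712 12.7336] v=[-1.7100 3.6036 -0.8936]
Step 4: x=[3.6131 8.9244 12.4626] v=[-1.7285 3.8127 -1.0842]
Step 5: x=[3.2629 9.7668 12.2204] v=[-1.4007 3.3694 -0.9688]
Step 6: x=[3.0692 10.3560 12.0749] v=[-0.7747 2.3568 -0.5822]
Max displacement = 2.3560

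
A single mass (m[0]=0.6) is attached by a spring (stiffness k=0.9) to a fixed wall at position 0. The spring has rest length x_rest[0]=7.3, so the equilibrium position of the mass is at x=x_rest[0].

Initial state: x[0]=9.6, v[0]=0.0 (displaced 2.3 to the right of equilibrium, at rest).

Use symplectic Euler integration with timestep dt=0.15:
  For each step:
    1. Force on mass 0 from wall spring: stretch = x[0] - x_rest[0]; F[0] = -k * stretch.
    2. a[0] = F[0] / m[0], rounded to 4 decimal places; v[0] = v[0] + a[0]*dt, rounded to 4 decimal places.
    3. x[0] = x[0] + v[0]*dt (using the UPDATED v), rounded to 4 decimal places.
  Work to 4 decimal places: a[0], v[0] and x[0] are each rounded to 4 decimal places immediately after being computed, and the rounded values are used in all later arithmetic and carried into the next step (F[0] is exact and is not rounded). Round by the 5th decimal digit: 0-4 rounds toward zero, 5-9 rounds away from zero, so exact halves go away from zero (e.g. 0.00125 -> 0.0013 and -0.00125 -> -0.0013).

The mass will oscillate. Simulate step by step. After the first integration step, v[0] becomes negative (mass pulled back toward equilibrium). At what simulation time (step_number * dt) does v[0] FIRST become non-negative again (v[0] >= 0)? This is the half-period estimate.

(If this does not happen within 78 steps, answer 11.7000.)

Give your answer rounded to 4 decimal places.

Step 0: x=[9.6000] v=[0.0000]
Step 1: x=[9.5224] v=[-0.5175]
Step 2: x=[9.3698] v=[-1.0175]
Step 3: x=[9.1473] v=[-1.4832]
Step 4: x=[8.8625] v=[-1.8989]
Step 5: x=[8.5249] v=[-2.2505]
Step 6: x=[8.1460] v=[-2.5261]
Step 7: x=[7.7385] v=[-2.7165]
Step 8: x=[7.3162] v=[-2.8152]
Step 9: x=[6.8934] v=[-2.8188]
Step 10: x=[6.4843] v=[-2.7273]
Step 11: x=[6.1027] v=[-2.5438]
Step 12: x=[5.7615] v=[-2.2744]
Step 13: x=[5.4723] v=[-1.9282]
Step 14: x=[5.2448] v=[-1.5170]
Step 15: x=[5.0866] v=[-1.0546]
Step 16: x=[5.0031] v=[-0.5566]
Step 17: x=[4.9971] v=[-0.0398]
Step 18: x=[5.0689] v=[0.4784]
First v>=0 after going negative at step 18, time=2.7000

Answer: 2.7000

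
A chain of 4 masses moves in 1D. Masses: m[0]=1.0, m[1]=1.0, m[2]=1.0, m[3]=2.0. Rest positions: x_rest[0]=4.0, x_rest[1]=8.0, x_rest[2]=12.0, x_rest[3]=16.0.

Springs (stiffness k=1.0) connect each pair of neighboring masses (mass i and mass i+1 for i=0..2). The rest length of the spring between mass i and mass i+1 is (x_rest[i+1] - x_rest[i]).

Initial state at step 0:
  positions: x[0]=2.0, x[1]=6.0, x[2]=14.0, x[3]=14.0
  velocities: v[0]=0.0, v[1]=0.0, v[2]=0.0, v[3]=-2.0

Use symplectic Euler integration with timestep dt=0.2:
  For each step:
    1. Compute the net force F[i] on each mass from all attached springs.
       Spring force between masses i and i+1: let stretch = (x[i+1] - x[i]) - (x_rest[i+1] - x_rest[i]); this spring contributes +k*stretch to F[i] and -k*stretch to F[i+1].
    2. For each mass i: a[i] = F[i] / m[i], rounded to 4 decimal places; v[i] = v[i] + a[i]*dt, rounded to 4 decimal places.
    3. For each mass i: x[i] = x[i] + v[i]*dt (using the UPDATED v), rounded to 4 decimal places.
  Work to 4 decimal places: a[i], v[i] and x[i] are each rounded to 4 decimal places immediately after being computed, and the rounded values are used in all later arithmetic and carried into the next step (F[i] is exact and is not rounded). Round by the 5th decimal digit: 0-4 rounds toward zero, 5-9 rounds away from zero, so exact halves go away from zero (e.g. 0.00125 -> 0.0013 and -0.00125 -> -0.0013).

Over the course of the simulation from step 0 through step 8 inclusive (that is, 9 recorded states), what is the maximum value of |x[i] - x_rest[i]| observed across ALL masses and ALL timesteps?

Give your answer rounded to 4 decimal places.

Answer: 4.8062

Derivation:
Step 0: x=[2.0000 6.0000 14.0000 14.0000] v=[0.0000 0.0000 0.0000 -2.0000]
Step 1: x=[2.0000 6.1600 13.6800 13.6800] v=[0.0000 0.8000 -1.6000 -1.6000]
Step 2: x=[2.0064 6.4544 13.0592 13.4400] v=[0.0320 1.4720 -3.1040 -1.2000]
Step 3: x=[2.0307 6.8351 12.1894 13.2724] v=[0.1216 1.9034 -4.3488 -0.8381]
Step 4: x=[2.0872 7.2378 11.1488 13.1631] v=[0.2825 2.0134 -5.2031 -0.5464]
Step 5: x=[2.1897 7.5909 10.0323 13.0935] v=[0.5126 1.7655 -5.5824 -0.3478]
Step 6: x=[2.3483 7.8256 8.9406 13.0427] v=[0.7928 1.1735 -5.4584 -0.2539]
Step 7: x=[2.5660 7.8858 7.9684 12.9899] v=[1.0883 0.3010 -4.8610 -0.2641]
Step 8: x=[2.8365 7.7365 7.1938 12.9166] v=[1.3523 -0.7464 -3.8732 -0.3663]
Max displacement = 4.8062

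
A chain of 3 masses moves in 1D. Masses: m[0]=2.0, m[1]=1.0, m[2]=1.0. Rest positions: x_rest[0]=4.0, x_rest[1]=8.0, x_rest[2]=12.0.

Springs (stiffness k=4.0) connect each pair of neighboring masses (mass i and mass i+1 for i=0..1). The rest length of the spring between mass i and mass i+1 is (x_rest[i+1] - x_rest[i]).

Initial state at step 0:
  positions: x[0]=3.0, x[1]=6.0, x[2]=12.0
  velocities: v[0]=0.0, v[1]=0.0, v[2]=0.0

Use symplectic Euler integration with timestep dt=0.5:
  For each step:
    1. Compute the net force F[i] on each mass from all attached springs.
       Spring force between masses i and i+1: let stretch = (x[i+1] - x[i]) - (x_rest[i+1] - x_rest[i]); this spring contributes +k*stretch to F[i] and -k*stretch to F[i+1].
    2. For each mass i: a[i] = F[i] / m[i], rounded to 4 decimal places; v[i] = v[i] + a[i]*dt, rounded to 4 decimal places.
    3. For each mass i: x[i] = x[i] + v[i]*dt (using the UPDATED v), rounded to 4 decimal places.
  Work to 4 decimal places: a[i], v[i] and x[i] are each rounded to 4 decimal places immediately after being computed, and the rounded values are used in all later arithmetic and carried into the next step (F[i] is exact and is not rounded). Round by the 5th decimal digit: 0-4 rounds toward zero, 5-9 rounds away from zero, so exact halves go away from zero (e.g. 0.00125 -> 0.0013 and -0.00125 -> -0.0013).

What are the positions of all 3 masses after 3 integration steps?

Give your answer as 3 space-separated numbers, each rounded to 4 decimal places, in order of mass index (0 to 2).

Answer: 3.6250 5.2500 11.5000

Derivation:
Step 0: x=[3.0000 6.0000 12.0000] v=[0.0000 0.0000 0.0000]
Step 1: x=[2.5000 9.0000 10.0000] v=[-1.0000 6.0000 -4.0000]
Step 2: x=[3.2500 6.5000 11.0000] v=[1.5000 -5.0000 2.0000]
Step 3: x=[3.6250 5.2500 11.5000] v=[0.7500 -2.5000 1.0000]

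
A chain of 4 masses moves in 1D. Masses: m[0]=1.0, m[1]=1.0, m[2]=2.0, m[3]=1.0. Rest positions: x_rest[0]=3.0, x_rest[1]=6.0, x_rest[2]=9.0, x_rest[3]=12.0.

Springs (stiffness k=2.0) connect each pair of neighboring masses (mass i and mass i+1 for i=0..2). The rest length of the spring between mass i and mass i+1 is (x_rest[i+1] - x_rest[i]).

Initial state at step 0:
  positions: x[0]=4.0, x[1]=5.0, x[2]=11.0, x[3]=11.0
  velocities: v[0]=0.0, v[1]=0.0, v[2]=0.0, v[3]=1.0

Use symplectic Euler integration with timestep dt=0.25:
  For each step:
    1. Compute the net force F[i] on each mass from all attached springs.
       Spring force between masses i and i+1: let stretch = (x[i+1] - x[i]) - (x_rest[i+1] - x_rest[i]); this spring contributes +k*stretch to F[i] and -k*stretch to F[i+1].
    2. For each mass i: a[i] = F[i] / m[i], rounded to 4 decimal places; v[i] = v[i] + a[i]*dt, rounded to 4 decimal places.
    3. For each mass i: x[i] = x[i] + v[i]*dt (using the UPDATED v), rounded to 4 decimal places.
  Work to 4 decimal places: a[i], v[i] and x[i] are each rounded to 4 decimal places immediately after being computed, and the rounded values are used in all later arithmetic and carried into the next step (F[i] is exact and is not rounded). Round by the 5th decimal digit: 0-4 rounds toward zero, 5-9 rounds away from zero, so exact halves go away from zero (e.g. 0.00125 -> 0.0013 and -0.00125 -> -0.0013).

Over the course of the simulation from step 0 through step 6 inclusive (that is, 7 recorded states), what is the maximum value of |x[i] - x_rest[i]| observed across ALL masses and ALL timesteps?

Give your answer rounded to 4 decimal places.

Step 0: x=[4.0000 5.0000 11.0000 11.0000] v=[0.0000 0.0000 0.0000 1.0000]
Step 1: x=[3.7500 5.6250 10.6250 11.6250] v=[-1.0000 2.5000 -1.5000 2.5000]
Step 2: x=[3.3594 6.6406 10.0000 12.5000] v=[-1.5625 4.0625 -2.5000 3.5000]
Step 3: x=[3.0039 7.6660 9.3213 13.4375] v=[-1.4219 4.1016 -2.7149 3.7500]
Step 4: x=[2.8562 8.3156 8.7964 14.2355] v=[-0.5909 2.5982 -2.0997 3.1919]
Step 5: x=[3.0159 8.3428 8.5814 14.7286] v=[0.6388 0.1089 -0.8601 1.9724]
Step 6: x=[3.4665 7.7340 8.7357 14.8283] v=[1.8023 -2.4353 0.6171 0.3988]
Max displacement = 2.8283

Answer: 2.8283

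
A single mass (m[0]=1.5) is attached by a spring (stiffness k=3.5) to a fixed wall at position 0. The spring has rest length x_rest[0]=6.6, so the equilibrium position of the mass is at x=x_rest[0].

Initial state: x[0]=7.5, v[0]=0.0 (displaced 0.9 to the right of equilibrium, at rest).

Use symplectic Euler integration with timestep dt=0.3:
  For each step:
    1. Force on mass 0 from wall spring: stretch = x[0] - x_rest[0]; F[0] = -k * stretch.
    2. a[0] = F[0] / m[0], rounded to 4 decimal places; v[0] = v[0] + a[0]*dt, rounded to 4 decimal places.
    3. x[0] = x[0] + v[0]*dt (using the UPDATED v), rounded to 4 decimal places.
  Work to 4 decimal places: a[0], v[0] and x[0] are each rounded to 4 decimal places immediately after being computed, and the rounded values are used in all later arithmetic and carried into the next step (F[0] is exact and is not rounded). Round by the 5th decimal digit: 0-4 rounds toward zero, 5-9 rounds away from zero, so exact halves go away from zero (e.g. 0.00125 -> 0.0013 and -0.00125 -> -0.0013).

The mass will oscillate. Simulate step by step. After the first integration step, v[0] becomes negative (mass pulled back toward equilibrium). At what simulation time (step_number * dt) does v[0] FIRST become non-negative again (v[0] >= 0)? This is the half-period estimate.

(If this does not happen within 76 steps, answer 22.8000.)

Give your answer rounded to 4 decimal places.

Step 0: x=[7.5000] v=[0.0000]
Step 1: x=[7.3110] v=[-0.6300]
Step 2: x=[6.9727] v=[-1.1277]
Step 3: x=[6.5561] v=[-1.3886]
Step 4: x=[6.1487] v=[-1.3579]
Step 5: x=[5.8361] v=[-1.0420]
Step 6: x=[5.6839] v=[-0.5073]
Step 7: x=[5.7241] v=[0.1340]
First v>=0 after going negative at step 7, time=2.1000

Answer: 2.1000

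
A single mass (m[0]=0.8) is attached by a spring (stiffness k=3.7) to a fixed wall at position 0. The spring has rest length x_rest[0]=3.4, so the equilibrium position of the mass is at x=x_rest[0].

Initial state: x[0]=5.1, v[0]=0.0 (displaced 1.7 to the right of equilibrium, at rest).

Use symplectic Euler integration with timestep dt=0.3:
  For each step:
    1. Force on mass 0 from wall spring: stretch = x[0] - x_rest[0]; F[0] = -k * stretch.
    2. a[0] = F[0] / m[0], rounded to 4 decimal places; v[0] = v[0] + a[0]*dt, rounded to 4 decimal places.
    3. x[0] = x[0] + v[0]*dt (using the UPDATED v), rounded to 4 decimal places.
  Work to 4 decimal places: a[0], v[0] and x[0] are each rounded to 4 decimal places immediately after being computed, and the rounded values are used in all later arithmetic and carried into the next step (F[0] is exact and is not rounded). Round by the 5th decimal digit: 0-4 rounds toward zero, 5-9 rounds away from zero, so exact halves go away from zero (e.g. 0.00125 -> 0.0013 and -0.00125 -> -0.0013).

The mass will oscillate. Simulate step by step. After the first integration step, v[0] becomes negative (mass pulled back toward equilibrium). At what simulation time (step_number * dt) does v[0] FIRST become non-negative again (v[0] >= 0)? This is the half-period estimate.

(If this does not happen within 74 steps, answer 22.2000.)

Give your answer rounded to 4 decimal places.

Step 0: x=[5.1000] v=[0.0000]
Step 1: x=[4.3924] v=[-2.3588]
Step 2: x=[3.2717] v=[-3.7358]
Step 3: x=[2.2044] v=[-3.5578]
Step 4: x=[1.6347] v=[-1.8989]
Step 5: x=[1.7999] v=[0.5505]
First v>=0 after going negative at step 5, time=1.5000

Answer: 1.5000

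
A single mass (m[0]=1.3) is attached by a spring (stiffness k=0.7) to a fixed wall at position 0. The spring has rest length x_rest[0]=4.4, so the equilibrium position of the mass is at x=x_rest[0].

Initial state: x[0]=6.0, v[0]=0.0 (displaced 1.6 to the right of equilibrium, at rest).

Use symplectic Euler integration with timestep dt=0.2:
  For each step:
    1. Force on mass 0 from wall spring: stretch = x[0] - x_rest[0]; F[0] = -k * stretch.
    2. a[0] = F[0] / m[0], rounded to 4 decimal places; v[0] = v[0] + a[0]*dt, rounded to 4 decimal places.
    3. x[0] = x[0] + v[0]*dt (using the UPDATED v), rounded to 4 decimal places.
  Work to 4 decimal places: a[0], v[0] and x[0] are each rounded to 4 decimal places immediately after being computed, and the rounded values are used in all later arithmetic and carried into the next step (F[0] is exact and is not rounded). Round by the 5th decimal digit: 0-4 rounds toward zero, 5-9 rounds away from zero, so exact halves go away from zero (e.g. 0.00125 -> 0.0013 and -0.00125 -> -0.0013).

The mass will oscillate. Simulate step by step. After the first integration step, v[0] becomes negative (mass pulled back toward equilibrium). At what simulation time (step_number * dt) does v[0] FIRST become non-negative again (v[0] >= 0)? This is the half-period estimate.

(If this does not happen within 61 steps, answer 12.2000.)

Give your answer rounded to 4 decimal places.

Step 0: x=[6.0000] v=[0.0000]
Step 1: x=[5.9655] v=[-0.1723]
Step 2: x=[5.8973] v=[-0.3409]
Step 3: x=[5.7969] v=[-0.5021]
Step 4: x=[5.6664] v=[-0.6525]
Step 5: x=[5.5086] v=[-0.7889]
Step 6: x=[5.3269] v=[-0.9083]
Step 7: x=[5.1253] v=[-1.0081]
Step 8: x=[4.9081] v=[-1.0862]
Step 9: x=[4.6799] v=[-1.1409]
Step 10: x=[4.4457] v=[-1.1710]
Step 11: x=[4.2105] v=[-1.1759]
Step 12: x=[3.9794] v=[-1.1555]
Step 13: x=[3.7574] v=[-1.1102]
Step 14: x=[3.5492] v=[-1.0410]
Step 15: x=[3.3593] v=[-0.9494]
Step 16: x=[3.1918] v=[-0.8373]
Step 17: x=[3.0504] v=[-0.7072]
Step 18: x=[2.9380] v=[-0.5619]
Step 19: x=[2.8571] v=[-0.4045]
Step 20: x=[2.8094] v=[-0.2383]
Step 21: x=[2.7960] v=[-0.0670]
Step 22: x=[2.8171] v=[0.1057]
First v>=0 after going negative at step 22, time=4.4000

Answer: 4.4000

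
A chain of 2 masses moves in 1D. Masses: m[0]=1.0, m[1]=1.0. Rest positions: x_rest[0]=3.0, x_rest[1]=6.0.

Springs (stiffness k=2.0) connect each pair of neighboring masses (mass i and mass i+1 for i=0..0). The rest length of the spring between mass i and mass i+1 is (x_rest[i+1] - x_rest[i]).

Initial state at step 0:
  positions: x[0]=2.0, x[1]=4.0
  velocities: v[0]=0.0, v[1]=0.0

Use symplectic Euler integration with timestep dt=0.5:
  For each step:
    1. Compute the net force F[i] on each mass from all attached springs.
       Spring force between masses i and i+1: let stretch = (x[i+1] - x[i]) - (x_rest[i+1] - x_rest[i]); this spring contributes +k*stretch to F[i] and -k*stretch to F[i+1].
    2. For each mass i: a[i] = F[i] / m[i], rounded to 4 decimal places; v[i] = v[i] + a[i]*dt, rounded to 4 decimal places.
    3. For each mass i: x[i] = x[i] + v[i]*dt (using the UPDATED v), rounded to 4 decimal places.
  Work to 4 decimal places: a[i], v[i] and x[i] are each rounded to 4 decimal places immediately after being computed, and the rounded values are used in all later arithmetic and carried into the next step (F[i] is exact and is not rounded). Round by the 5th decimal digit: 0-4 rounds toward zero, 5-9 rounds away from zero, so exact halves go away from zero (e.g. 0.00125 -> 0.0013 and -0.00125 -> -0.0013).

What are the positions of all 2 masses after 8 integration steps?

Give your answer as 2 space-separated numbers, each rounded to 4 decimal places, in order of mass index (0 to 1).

Answer: 1.0000 5.0000

Derivation:
Step 0: x=[2.0000 4.0000] v=[0.0000 0.0000]
Step 1: x=[1.5000 4.5000] v=[-1.0000 1.0000]
Step 2: x=[1.0000 5.0000] v=[-1.0000 1.0000]
Step 3: x=[1.0000 5.0000] v=[0.0000 0.0000]
Step 4: x=[1.5000 4.5000] v=[1.0000 -1.0000]
Step 5: x=[2.0000 4.0000] v=[1.0000 -1.0000]
Step 6: x=[2.0000 4.0000] v=[0.0000 0.0000]
Step 7: x=[1.5000 4.5000] v=[-1.0000 1.0000]
Step 8: x=[1.0000 5.0000] v=[-1.0000 1.0000]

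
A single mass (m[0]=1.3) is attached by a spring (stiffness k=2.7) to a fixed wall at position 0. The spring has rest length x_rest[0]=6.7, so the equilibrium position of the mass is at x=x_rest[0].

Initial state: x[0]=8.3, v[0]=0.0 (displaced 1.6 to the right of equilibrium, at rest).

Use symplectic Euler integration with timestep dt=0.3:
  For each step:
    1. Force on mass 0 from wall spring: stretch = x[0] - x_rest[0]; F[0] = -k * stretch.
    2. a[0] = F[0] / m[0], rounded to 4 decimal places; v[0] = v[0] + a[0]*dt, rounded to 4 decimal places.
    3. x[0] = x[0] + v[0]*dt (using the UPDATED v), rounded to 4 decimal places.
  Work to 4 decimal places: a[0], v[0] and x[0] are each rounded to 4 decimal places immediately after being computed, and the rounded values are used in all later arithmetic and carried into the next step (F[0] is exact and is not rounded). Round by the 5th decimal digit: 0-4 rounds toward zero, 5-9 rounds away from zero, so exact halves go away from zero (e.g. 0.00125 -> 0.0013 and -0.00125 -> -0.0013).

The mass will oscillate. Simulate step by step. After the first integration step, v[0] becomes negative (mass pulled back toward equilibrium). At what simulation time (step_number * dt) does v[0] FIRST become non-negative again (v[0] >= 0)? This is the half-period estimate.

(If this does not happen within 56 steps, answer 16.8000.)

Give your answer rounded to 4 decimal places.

Answer: 2.4000

Derivation:
Step 0: x=[8.3000] v=[0.0000]
Step 1: x=[8.0009] v=[-0.9969]
Step 2: x=[7.4587] v=[-1.8075]
Step 3: x=[6.7746] v=[-2.2802]
Step 4: x=[6.0766] v=[-2.3267]
Step 5: x=[5.4951] v=[-1.9383]
Step 6: x=[5.1388] v=[-1.1876]
Step 7: x=[5.0743] v=[-0.2149]
Step 8: x=[5.3137] v=[0.7981]
First v>=0 after going negative at step 8, time=2.4000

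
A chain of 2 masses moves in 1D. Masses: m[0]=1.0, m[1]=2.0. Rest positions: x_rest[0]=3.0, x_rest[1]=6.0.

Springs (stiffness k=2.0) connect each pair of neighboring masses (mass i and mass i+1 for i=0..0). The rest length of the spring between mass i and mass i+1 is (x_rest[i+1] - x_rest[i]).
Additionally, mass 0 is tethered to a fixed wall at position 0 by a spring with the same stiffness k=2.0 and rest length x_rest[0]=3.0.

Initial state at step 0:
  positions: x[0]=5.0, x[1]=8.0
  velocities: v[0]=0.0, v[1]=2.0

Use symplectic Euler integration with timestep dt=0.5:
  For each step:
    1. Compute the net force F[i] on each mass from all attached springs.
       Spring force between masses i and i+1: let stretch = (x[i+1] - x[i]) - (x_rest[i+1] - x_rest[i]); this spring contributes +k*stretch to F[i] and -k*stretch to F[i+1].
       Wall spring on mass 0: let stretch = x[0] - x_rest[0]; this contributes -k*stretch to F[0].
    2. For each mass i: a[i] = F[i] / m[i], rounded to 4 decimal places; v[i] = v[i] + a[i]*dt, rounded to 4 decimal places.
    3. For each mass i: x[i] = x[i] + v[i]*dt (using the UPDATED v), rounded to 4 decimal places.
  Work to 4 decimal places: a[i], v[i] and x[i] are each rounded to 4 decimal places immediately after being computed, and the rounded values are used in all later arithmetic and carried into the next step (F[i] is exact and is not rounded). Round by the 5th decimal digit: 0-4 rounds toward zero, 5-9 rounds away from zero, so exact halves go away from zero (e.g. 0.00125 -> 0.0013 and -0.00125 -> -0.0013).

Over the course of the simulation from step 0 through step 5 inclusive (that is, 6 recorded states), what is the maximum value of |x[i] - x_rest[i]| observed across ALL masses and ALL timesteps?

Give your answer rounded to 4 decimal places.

Step 0: x=[5.0000 8.0000] v=[0.0000 2.0000]
Step 1: x=[4.0000 9.0000] v=[-2.0000 2.0000]
Step 2: x=[3.5000 9.5000] v=[-1.0000 1.0000]
Step 3: x=[4.2500 9.2500] v=[1.5000 -0.5000]
Step 4: x=[5.3750 8.5000] v=[2.2500 -1.5000]
Step 5: x=[5.3750 7.7188] v=[0.0000 -1.5625]
Max displacement = 3.5000

Answer: 3.5000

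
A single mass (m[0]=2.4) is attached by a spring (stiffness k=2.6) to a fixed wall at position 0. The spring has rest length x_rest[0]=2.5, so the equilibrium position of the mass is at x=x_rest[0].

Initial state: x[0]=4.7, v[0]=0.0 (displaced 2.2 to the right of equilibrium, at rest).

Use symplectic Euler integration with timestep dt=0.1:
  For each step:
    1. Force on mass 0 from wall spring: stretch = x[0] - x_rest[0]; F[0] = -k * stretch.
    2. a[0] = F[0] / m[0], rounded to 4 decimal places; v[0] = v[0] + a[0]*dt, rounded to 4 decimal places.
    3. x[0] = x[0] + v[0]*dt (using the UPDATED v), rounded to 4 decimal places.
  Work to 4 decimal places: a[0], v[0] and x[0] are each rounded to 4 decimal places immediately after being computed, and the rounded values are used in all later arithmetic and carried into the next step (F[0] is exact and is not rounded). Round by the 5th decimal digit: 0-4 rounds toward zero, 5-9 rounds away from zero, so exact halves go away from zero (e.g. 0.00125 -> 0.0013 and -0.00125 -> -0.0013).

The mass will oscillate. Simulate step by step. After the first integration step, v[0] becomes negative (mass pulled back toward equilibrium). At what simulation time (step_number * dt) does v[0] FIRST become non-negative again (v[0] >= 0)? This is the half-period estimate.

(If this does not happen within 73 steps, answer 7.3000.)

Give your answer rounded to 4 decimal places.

Step 0: x=[4.7000] v=[0.0000]
Step 1: x=[4.6762] v=[-0.2383]
Step 2: x=[4.6288] v=[-0.4741]
Step 3: x=[4.5583] v=[-0.7047]
Step 4: x=[4.4655] v=[-0.9277]
Step 5: x=[4.3514] v=[-1.1406]
Step 6: x=[4.2173] v=[-1.3412]
Step 7: x=[4.0646] v=[-1.5272]
Step 8: x=[3.8949] v=[-1.6967]
Step 9: x=[3.7101] v=[-1.8478]
Step 10: x=[3.5122] v=[-1.9789]
Step 11: x=[3.3033] v=[-2.0886]
Step 12: x=[3.0857] v=[-2.1756]
Step 13: x=[2.8618] v=[-2.2391]
Step 14: x=[2.6340] v=[-2.2783]
Step 15: x=[2.4047] v=[-2.2928]
Step 16: x=[2.1765] v=[-2.2825]
Step 17: x=[1.9518] v=[-2.2475]
Step 18: x=[1.7330] v=[-2.1881]
Step 19: x=[1.5225] v=[-2.1050]
Step 20: x=[1.3226] v=[-1.9991]
Step 21: x=[1.1354] v=[-1.8716]
Step 22: x=[0.9630] v=[-1.7238]
Step 23: x=[0.8073] v=[-1.5573]
Step 24: x=[0.6699] v=[-1.3739]
Step 25: x=[0.5523] v=[-1.1756]
Step 26: x=[0.4558] v=[-0.9646]
Step 27: x=[0.3815] v=[-0.7431]
Step 28: x=[0.3301] v=[-0.5136]
Step 29: x=[0.3023] v=[-0.2785]
Step 30: x=[0.2983] v=[-0.0404]
Step 31: x=[0.3181] v=[0.1981]
First v>=0 after going negative at step 31, time=3.1000

Answer: 3.1000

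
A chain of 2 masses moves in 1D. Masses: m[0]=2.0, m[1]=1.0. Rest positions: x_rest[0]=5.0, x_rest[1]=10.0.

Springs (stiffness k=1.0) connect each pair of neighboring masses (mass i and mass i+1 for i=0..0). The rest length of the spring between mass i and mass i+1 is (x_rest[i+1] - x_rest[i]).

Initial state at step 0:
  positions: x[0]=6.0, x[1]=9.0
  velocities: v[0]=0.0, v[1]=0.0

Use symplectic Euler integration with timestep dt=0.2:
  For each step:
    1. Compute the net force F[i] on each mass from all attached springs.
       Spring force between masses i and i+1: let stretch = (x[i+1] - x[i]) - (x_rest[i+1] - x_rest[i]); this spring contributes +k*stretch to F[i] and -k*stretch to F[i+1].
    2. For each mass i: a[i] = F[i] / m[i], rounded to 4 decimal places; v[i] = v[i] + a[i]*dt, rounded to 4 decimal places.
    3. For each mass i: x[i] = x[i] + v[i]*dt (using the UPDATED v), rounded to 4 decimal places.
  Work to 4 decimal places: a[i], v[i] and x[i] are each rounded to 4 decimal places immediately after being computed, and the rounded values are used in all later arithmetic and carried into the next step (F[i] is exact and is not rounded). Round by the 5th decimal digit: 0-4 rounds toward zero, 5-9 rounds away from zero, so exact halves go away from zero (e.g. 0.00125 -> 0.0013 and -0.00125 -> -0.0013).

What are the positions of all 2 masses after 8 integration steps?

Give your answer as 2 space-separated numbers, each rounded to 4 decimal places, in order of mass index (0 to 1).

Step 0: x=[6.0000 9.0000] v=[0.0000 0.0000]
Step 1: x=[5.9600 9.0800] v=[-0.2000 0.4000]
Step 2: x=[5.8824 9.2352] v=[-0.3880 0.7760]
Step 3: x=[5.7719 9.4563] v=[-0.5527 1.1054]
Step 4: x=[5.6350 9.7300] v=[-0.6843 1.3685]
Step 5: x=[5.4800 10.0399] v=[-0.7748 1.5495]
Step 6: x=[5.3162 10.3674] v=[-0.8188 1.6375]
Step 7: x=[5.1535 10.6929] v=[-0.8137 1.6273]
Step 8: x=[5.0015 10.9968] v=[-0.7598 1.5194]

Answer: 5.0015 10.9968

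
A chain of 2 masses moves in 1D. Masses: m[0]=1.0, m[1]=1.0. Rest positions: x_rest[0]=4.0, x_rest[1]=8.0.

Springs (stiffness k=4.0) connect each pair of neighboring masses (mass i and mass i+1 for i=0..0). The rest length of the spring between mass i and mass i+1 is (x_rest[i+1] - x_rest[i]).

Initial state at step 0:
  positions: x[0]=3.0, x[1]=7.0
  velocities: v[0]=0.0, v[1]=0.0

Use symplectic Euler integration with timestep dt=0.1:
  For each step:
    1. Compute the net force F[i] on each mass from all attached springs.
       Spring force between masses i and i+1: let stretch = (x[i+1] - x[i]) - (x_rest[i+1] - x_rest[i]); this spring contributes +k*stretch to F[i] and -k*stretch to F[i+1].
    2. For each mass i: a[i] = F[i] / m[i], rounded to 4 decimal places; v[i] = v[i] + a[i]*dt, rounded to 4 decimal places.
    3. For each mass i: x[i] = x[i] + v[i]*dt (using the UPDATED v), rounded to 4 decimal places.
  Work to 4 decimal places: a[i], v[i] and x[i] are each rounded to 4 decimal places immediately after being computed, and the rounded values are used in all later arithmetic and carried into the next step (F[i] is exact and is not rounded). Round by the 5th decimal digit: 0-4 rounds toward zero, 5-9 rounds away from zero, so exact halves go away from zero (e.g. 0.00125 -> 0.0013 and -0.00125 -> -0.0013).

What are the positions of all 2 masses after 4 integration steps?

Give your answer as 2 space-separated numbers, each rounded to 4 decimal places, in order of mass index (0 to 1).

Step 0: x=[3.0000 7.0000] v=[0.0000 0.0000]
Step 1: x=[3.0000 7.0000] v=[0.0000 0.0000]
Step 2: x=[3.0000 7.0000] v=[0.0000 0.0000]
Step 3: x=[3.0000 7.0000] v=[0.0000 0.0000]
Step 4: x=[3.0000 7.0000] v=[0.0000 0.0000]

Answer: 3.0000 7.0000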